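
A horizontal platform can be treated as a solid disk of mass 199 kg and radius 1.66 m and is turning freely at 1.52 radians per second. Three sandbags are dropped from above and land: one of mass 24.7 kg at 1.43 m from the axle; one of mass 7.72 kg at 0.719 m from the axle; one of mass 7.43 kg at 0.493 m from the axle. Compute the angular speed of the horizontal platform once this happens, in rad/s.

ω_f ≈ 1.26 rad/s

No external torque acts about the axle; L_before = L_after.
I_p = ½(199)(1.66)² = 274.2 kg·m².
Added inertia Σmr² = (24.7)(1.43)² + (7.72)(0.719)² + (7.43)(0.493)² = 56.31 kg·m²; I_f = 274.2 + 56.31 = 330.5 kg·m².
ω_f = I_p ω_i / I_f = (274.2)(1.52) / 330.5 = 1.261 rad/s.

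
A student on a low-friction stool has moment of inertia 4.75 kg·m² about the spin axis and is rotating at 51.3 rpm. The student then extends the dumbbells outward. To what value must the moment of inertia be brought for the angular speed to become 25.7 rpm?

No external torque acts about the spin axis, so angular momentum is conserved.
I₂ = I₁ω₁ / ω₂ = (4.75)(51.3) / (25.7) = 9.482 kg·m².

I₂ ≈ 9.48 kg·m²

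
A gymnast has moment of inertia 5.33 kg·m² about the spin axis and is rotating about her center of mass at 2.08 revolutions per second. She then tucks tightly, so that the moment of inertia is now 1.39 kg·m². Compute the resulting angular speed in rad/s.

Angular momentum about the spin axis is conserved since the torque about it is zero.
ω₂ = I₁ω₁ / I₂ = (5.330)(2.08 rev/s) / (1.390) = 7.976 rev/s = 50.11 rad/s.

ω₂ ≈ 50.1 rad/s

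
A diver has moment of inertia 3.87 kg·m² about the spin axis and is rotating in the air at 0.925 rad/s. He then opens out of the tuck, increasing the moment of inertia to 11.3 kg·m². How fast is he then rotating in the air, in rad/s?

ω₂ ≈ 0.317 rad/s

With no external torque about the axis, L is conserved: I₁ω₁ = I₂ω₂.
ω₂ = I₁ω₁ / I₂ = (3.870)(0.925 rad/s) / (11.30) = 0.3168 rad/s.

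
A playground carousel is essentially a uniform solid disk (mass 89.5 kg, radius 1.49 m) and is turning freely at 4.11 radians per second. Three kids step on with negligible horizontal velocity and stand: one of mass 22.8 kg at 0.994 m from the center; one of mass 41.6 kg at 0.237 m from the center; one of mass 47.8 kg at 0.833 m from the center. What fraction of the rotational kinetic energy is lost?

fraction ≈ 0.369

No external torque acts about the center; L_before = L_after.
I_p = ½(89.5)(1.49)² = 99.35 kg·m².
Added inertia Σmr² = (22.8)(0.994)² + (41.6)(0.237)² + (47.8)(0.833)² = 58.03 kg·m²; I_f = 99.35 + 58.03 = 157.4 kg·m².
ω_f = I_p ω_i / I_f = (99.35)(4.11) / 157.4 = 2.595 rad/s.
KE_i = ½(99.35)(4.110 rad/s)² = 839.1 J; KE_f = ½(157.4)(2.595)² = 529.7 J.
Fraction lost = 0.3687.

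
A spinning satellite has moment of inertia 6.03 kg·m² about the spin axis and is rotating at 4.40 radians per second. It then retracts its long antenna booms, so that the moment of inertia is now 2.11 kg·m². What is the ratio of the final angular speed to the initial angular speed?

No external torque acts about the spin axis, so angular momentum is conserved.
ω₂/ω₁ = I₁/I₂ = 6.030 / 2.110 = 2.858.

ω₂/ω₁ ≈ 2.86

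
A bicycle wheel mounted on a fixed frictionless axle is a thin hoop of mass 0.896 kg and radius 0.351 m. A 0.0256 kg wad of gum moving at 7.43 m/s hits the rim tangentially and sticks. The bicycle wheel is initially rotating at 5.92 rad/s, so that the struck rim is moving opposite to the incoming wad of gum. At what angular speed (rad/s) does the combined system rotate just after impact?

The axle reaction passes through the axle and exerts no torque about it; angular momentum about the axle is conserved through the impact.
I_p = (0.896)(0.351)² = 0.1104 kg·m². Taking the sense of the wad of gum's angular momentum as positive, L_{wad} = m v R = (0.0256)(7.43)(0.351) = 0.06676 kg·m²/s.
L_i = −I_p ω_p + m v R = −(0.1104)(5.92) + 0.06676 = -0.5867 kg·m²/s.
After sticking, I_f = I_p + m R² = 0.1104 + (0.0256)(0.351)² = 0.1135 kg·m².
ω_f = L_i / I_f = -0.5867 / 0.1135 = -5.168 rad/s.

|ω_f| ≈ 5.17 rad/s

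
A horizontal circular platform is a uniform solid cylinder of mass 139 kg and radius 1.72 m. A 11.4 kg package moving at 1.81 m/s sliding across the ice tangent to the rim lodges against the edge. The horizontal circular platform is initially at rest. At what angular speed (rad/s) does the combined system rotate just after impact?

|ω_f| ≈ 0.148 rad/s

About the central axle the impulsive forces during the collision are internal, so angular momentum about that axis is conserved.
I_p = ½(139)(1.72)² = 205.6 kg·m². Taking the sense of the package's angular momentum as positive, L_{package} = m v R = (11.4)(1.81)(1.72) = 35.49 kg·m²/s.
L_i = 0 + 35.49 = 35.49 kg·m²/s.
After sticking, I_f = I_p + m R² = 205.6 + (11.4)(1.72)² = 239.3 kg·m².
ω_f = L_i / I_f = 35.49 / 239.3 = 0.1483 rad/s.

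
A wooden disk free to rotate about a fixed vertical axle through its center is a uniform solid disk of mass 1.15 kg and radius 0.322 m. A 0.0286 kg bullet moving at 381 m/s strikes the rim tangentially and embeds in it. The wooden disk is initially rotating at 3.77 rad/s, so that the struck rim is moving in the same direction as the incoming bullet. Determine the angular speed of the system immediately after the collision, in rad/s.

About the axle the impulsive forces during the collision are internal, so angular momentum about that axis is conserved.
I_p = ½(1.15)(0.322)² = 0.05962 kg·m². Taking the sense of the bullet's angular momentum as positive, L_{bullet} = m v R = (0.0286)(381)(0.322) = 3.509 kg·m²/s.
L_i = +I_p ω_p + m v R = +(0.05962)(3.77) + 3.509 = 3.733 kg·m²/s.
After sticking, I_f = I_p + m R² = 0.05962 + (0.0286)(0.322)² = 0.06258 kg·m².
ω_f = L_i / I_f = 3.733 / 0.06258 = 59.66 rad/s.

|ω_f| ≈ 59.7 rad/s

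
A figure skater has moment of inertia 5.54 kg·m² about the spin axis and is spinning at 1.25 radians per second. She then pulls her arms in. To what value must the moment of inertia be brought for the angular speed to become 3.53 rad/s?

I₂ ≈ 1.96 kg·m²

No external torque acts about the spin axis, so angular momentum is conserved.
I₂ = I₁ω₁ / ω₂ = (5.54)(1.25) / (3.53) = 1.962 kg·m².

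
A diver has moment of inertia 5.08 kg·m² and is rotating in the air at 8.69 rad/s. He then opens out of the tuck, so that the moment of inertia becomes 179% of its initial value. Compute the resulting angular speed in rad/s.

ω₂ ≈ 4.85 rad/s

With no external torque about the axis, L is conserved: I₁ω₁ = I₂ω₂.
I₂ = 1.79 × 5.08 = 9.093 kg·m².
ω₂ = I₁ω₁ / I₂ = (5.080)(8.69 rad/s) / (9.093) = 4.855 rad/s.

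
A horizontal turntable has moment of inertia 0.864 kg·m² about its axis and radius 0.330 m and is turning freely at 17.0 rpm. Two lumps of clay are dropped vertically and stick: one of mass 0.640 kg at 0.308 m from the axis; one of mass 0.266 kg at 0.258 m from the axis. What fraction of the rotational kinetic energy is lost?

The added mass arrives with no angular momentum about the axis, and any external torque about the axis is negligible, so the system's angular momentum is conserved.
Added inertia Σmr² = (0.640)(0.308)² + (0.266)(0.258)² = 0.07842 kg·m²; I_f = 0.8640 + 0.07842 = 0.9424 kg·m².
ω_f = I_p ω_i / I_f = (0.8640)(17.0) / 0.9424 = 15.59 rpm.
KE_i = ½(0.8640)(1.780 rad/s)² = 1.369 J; KE_f = ½(0.9424)(1.632)² = 1.255 J.
Fraction lost = 0.08321.

fraction ≈ 0.0832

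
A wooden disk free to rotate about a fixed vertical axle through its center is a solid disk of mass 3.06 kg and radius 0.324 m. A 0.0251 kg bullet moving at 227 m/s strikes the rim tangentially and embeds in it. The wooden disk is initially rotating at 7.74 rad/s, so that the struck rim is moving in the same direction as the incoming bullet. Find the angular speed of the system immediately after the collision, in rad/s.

|ω_f| ≈ 18.9 rad/s

The axle reaction passes through the axle and exerts no torque about it; angular momentum about the axle is conserved through the impact.
I_p = ½(3.06)(0.324)² = 0.1606 kg·m². Taking the sense of the bullet's angular momentum as positive, L_{bullet} = m v R = (0.0251)(227)(0.324) = 1.846 kg·m²/s.
L_i = +I_p ω_p + m v R = +(0.1606)(7.74) + 1.846 = 3.089 kg·m²/s.
After sticking, I_f = I_p + m R² = 0.1606 + (0.0251)(0.324)² = 0.1632 kg·m².
ω_f = L_i / I_f = 3.089 / 0.1632 = 18.92 rad/s.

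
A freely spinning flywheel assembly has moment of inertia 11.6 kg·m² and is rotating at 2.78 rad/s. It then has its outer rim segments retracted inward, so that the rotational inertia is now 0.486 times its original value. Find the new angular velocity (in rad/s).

With no external torque about the axis, L is conserved: I₁ω₁ = I₂ω₂.
I₂ = 0.486 × 11.6 = 5.638 kg·m².
ω₂ = I₁ω₁ / I₂ = (11.60)(2.78 rad/s) / (5.638) = 5.720 rad/s.

ω₂ ≈ 5.72 rad/s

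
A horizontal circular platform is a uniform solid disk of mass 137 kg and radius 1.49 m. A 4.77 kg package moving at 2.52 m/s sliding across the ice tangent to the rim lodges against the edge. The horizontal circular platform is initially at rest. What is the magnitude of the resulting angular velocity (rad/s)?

The axle reaction passes through the central axle and exerts no torque about it; angular momentum about the central axle is conserved through the impact.
I_p = ½(137)(1.49)² = 152.1 kg·m². Taking the sense of the package's angular momentum as positive, L_{package} = m v R = (4.77)(2.52)(1.49) = 17.91 kg·m²/s.
L_i = 0 + 17.91 = 17.91 kg·m²/s.
After sticking, I_f = I_p + m R² = 152.1 + (4.77)(1.49)² = 162.7 kg·m².
ω_f = L_i / I_f = 17.91 / 162.7 = 0.1101 rad/s.

|ω_f| ≈ 0.110 rad/s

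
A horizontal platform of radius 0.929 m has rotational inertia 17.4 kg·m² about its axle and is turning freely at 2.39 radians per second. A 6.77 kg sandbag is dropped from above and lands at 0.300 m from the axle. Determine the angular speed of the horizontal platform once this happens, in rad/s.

ω_f ≈ 2.31 rad/s

The added mass arrives with no angular momentum about the axle, and any external torque about the axle is negligible, so the system's angular momentum is conserved.
Added inertia Σmr² = (6.77)(0.300)² = 0.6093 kg·m²; I_f = 17.40 + 0.6093 = 18.01 kg·m².
ω_f = I_p ω_i / I_f = (17.40)(2.39) / 18.01 = 2.309 rad/s.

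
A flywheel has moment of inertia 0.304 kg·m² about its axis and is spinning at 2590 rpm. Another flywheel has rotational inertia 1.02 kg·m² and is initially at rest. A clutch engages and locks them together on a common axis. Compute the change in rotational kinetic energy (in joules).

ΔKE ≈ -8610 J

No external torque acts about the common axis, so total angular momentum is conserved.
Taking A's sense as positive: L = (0.3040)(2590) = 787.4 kg·m²·rpm.
Combined I = 0.3040 + 1.020 = 1.324 kg·m².
ω_f = L / I = 787.4 / 1.324 = 594.7 rpm.
KE_i = ½ΣIω² = 11180 J; KE_f = ½(1.324)(62.28)² = 2567 J.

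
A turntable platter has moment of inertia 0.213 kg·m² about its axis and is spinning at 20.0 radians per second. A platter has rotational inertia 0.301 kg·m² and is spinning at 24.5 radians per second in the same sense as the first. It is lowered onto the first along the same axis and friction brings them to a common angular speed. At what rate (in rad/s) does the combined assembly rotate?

|ω_f| ≈ 22.6 rad/s

The coupling torques are internal; angular momentum about the shared axis is conserved.
Taking A's sense as positive: L = (0.2130)(20.0) + (0.3010)(24.5) = 11.63 kg·m²·rad/s.
Combined I = 0.2130 + 0.3010 = 0.5140 kg·m².
ω_f = L / I = 11.63 / 0.5140 = 22.64 rad/s.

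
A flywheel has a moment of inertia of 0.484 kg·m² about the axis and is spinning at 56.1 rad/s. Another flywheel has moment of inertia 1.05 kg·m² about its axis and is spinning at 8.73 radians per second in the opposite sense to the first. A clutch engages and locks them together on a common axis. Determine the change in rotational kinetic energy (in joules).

The coupling torques are internal; angular momentum about the shared axis is conserved.
Taking A's sense as positive: L = (0.4840)(56.1) − (1.050)(8.73) = 17.99 kg·m²·rad/s.
Combined I = 0.4840 + 1.050 = 1.534 kg·m².
ω_f = L / I = 17.99 / 1.534 = 11.72 rad/s.
KE_i = ½ΣIω² = 801.6 J; KE_f = ½(1.534)(11.72)² = 105.4 J.

ΔKE ≈ -696 J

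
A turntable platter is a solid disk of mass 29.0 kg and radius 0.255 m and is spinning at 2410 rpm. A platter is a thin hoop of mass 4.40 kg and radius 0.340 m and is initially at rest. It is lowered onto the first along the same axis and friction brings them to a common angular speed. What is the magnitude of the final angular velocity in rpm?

No external torque acts about the common axis, so total angular momentum is conserved.
Moments of inertia: I_A = ½(29.0)(0.255)² = 0.9429 kg·m²; I_B = (4.40)(0.340)² = 0.5086 kg·m².
Taking A's sense as positive: L = (0.9429)(2410) = 2272 kg·m²·rpm.
Combined I = 0.9429 + 0.5086 = 1.452 kg·m².
ω_f = L / I = 2272 / 1.452 = 1565 rpm.

|ω_f| ≈ 1570 rpm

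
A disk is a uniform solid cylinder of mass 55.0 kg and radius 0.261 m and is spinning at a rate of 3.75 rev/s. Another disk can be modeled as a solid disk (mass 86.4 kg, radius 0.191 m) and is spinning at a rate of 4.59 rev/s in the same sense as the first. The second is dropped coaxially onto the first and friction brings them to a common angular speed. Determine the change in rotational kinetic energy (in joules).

No external torque acts about the common axis, so total angular momentum is conserved.
Moments of inertia: I_A = ½(55.0)(0.261)² = 1.873 kg·m²; I_B = ½(86.4)(0.191)² = 1.576 kg·m².
Taking A's sense as positive: L = (1.873)(3.75) + (1.576)(4.59) = 14.26 kg·m²·rev/s.
Combined I = 1.873 + 1.576 = 3.449 kg·m².
ω_f = L / I = 14.26 / 3.449 = 4.134 rev/s.
KE_i = ½ΣIω² = 1175 J; KE_f = ½(3.449)(25.97)² = 1163 J.

ΔKE ≈ -11.9 J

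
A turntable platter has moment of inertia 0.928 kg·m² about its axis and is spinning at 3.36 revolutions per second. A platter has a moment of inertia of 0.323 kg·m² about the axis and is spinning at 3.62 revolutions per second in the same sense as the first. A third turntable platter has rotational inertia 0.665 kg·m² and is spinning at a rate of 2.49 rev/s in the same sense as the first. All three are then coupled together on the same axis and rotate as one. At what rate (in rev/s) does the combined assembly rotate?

No external torque acts about the common axis, so total angular momentum is conserved.
Taking A's sense as positive: L = (0.9280)(3.36) + (0.3230)(3.62) + (0.6650)(2.49) = 5.943 kg·m²·rev/s.
Combined I = 0.9280 + 0.3230 + 0.6650 = 1.916 kg·m².
ω_f = L / I = 5.943 / 1.916 = 3.102 rev/s.

|ω_f| ≈ 3.10 rev/s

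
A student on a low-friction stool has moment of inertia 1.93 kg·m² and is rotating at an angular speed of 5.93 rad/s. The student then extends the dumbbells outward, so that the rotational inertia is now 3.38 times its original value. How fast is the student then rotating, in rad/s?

With no external torque about the axis, L is conserved: I₁ω₁ = I₂ω₂.
I₂ = 3.38 × 1.93 = 6.523 kg·m².
ω₂ = I₁ω₁ / I₂ = (1.930)(5.93 rad/s) / (6.523) = 1.754 rad/s.

ω₂ ≈ 1.75 rad/s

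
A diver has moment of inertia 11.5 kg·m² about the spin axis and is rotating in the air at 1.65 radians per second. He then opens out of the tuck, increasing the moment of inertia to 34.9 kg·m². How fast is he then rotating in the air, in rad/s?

No external torque acts about the spin axis, so angular momentum is conserved.
ω₂ = I₁ω₁ / I₂ = (11.50)(1.65 rad/s) / (34.90) = 0.5437 rad/s.

ω₂ ≈ 0.544 rad/s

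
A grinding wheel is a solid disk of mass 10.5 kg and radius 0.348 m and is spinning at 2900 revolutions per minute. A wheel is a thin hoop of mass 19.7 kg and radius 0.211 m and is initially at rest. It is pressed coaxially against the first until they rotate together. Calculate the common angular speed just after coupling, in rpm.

|ω_f| ≈ 1220 rpm

The coupling torques are internal; angular momentum about the shared axis is conserved.
Moments of inertia: I_A = ½(10.5)(0.348)² = 0.6358 kg·m²; I_B = (19.7)(0.211)² = 0.8771 kg·m².
Taking A's sense as positive: L = (0.6358)(2900) = 1844 kg·m²·rpm.
Combined I = 0.6358 + 0.8771 = 1.513 kg·m².
ω_f = L / I = 1844 / 1.513 = 1219 rpm.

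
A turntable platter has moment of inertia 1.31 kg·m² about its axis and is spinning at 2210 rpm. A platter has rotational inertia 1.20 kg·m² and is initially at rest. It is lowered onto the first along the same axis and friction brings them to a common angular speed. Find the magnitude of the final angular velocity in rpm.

|ω_f| ≈ 1150 rpm

The coupling torques are internal; angular momentum about the shared axis is conserved.
Taking A's sense as positive: L = (1.310)(2210) = 2895 kg·m²·rpm.
Combined I = 1.310 + 1.200 = 2.510 kg·m².
ω_f = L / I = 2895 / 2.510 = 1153 rpm.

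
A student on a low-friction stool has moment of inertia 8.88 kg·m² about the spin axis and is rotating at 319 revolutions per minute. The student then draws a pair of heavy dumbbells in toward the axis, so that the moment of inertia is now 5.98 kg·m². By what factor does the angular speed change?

With no external torque about the axis, L is conserved: I₁ω₁ = I₂ω₂.
ω₂/ω₁ = I₁/I₂ = 8.880 / 5.980 = 1.485.

ω₂/ω₁ ≈ 1.48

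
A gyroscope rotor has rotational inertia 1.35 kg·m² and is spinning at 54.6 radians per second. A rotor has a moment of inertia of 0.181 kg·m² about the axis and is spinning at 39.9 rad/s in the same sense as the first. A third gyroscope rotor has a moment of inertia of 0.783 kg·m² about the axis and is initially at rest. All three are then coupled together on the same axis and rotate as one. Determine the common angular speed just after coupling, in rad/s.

The coupling torques are internal; angular momentum about the shared axis is conserved.
Taking A's sense as positive: L = (1.350)(54.6) + (0.1810)(39.9) = 80.93 kg·m²·rad/s.
Combined I = 1.350 + 0.1810 + 0.7830 = 2.314 kg·m².
ω_f = L / I = 80.93 / 2.314 = 34.97 rad/s.

|ω_f| ≈ 35.0 rad/s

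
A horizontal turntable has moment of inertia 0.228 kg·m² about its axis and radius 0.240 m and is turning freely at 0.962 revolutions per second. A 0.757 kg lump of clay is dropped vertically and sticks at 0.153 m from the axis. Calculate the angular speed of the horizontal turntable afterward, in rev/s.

ω_f ≈ 0.893 rev/s

The added mass arrives with no angular momentum about the axis, and any external torque about the axis is negligible, so the system's angular momentum is conserved.
Added inertia Σmr² = (0.757)(0.153)² = 0.01772 kg·m²; I_f = 0.2280 + 0.01772 = 0.2457 kg·m².
ω_f = I_p ω_i / I_f = (0.2280)(0.962) / 0.2457 = 0.8926 rev/s.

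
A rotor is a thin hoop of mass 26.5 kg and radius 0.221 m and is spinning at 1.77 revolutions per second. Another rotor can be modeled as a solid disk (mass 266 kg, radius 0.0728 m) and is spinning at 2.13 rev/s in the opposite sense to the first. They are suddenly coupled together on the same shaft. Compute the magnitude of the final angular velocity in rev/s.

The coupling torques are internal; angular momentum about the shared axis is conserved.
Moments of inertia: I_A = (26.5)(0.221)² = 1.294 kg·m²; I_B = ½(266)(0.0728)² = 0.7049 kg·m².
Taking A's sense as positive: L = (1.294)(1.77) − (0.7049)(2.13) = 0.7895 kg·m²·rev/s.
Combined I = 1.294 + 0.7049 = 1.999 kg·m².
ω_f = L / I = 0.7895 / 1.999 = 0.3949 rev/s.

|ω_f| ≈ 0.395 rev/s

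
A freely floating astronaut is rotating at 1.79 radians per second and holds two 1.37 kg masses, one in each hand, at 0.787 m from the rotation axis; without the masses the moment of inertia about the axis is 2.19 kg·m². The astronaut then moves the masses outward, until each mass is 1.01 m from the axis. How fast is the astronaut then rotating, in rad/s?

ω₂ ≈ 1.40 rad/s

Angular momentum about the spin axis is conserved since the torque about it is zero.
I₁ = 2.19 + 2(1.37)(0.787)² = 3.887 kg·m²; I₂ = 2.19 + 2(1.37)(1.01)² = 4.985 kg·m².
ω₂ = I₁ω₁ / I₂ = (3.887)(1.79 rad/s) / (4.985) = 1.396 rad/s.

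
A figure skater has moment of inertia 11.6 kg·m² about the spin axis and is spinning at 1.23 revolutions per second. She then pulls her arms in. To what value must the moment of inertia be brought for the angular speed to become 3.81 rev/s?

I₂ ≈ 3.74 kg·m²

With no external torque about the axis, L is conserved: I₁ω₁ = I₂ω₂.
I₂ = I₁ω₁ / ω₂ = (11.6)(1.23) / (3.81) = 3.745 kg·m².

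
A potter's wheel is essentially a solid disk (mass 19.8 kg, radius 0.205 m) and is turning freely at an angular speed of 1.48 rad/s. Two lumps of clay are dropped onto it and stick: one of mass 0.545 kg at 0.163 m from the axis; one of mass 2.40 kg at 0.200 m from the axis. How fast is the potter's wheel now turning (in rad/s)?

ω_f ≈ 1.17 rad/s

The added mass arrives with no angular momentum about the axis, and any external torque about the axis is negligible, so the system's angular momentum is conserved.
I_p = ½(19.8)(0.205)² = 0.4160 kg·m².
Added inertia Σmr² = (0.545)(0.163)² + (2.40)(0.200)² = 0.1105 kg·m²; I_f = 0.4160 + 0.1105 = 0.5265 kg·m².
ω_f = I_p ω_i / I_f = (0.4160)(1.48) / 0.5265 = 1.169 rad/s.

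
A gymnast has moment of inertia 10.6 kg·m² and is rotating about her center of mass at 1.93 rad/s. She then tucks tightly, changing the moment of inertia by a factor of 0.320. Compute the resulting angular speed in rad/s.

ω₂ ≈ 6.03 rad/s

Angular momentum about the spin axis is conserved since the torque about it is zero.
I₂ = 0.320 × 10.6 = 3.392 kg·m².
ω₂ = I₁ω₁ / I₂ = (10.60)(1.93 rad/s) / (3.392) = 6.031 rad/s.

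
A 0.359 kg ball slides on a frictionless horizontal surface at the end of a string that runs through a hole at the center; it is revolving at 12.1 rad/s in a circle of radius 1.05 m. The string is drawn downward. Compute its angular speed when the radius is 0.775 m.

The constraining force is radial, so m r² ω about the center is conserved.
ω₂ = ω₁ (r₁/r₂)² = (12.1)(1.05/0.775)² = 22.21 rad/s.

ω₂ ≈ 22.2 rad/s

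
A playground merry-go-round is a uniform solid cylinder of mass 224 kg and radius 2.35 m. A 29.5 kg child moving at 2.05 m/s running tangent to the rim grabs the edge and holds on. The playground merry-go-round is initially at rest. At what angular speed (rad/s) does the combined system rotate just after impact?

The axle reaction passes through the axle and exerts no torque about it; angular momentum about the axle is conserved through the impact.
I_p = ½(224)(2.35)² = 618.5 kg·m². Taking the sense of the child's angular momentum as positive, L_{child} = m v R = (29.5)(2.05)(2.35) = 142.1 kg·m²/s.
L_i = 0 + 142.1 = 142.1 kg·m²/s.
After sticking, I_f = I_p + m R² = 618.5 + (29.5)(2.35)² = 781.4 kg·m².
ω_f = L_i / I_f = 142.1 / 781.4 = 0.1819 rad/s.

|ω_f| ≈ 0.182 rad/s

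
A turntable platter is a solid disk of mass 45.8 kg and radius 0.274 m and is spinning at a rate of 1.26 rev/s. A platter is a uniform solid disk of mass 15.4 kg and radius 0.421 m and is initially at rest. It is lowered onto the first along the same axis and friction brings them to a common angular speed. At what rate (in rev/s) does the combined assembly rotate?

|ω_f| ≈ 0.702 rev/s

No external torque acts about the common axis, so total angular momentum is conserved.
Moments of inertia: I_A = ½(45.8)(0.274)² = 1.719 kg·m²; I_B = ½(15.4)(0.421)² = 1.365 kg·m².
Taking A's sense as positive: L = (1.719)(1.26) = 2.166 kg·m²·rev/s.
Combined I = 1.719 + 1.365 = 3.084 kg·m².
ω_f = L / I = 2.166 / 3.084 = 0.7024 rev/s.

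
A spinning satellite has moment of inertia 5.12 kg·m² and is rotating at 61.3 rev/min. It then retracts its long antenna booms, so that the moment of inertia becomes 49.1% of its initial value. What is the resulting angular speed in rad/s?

ω₂ ≈ 13.1 rad/s

With no external torque about the axis, L is conserved: I₁ω₁ = I₂ω₂.
I₂ = 0.491 × 5.12 = 2.514 kg·m².
ω₂ = I₁ω₁ / I₂ = (5.120)(61.3 rpm) / (2.514) = 124.8 rpm = 13.07 rad/s.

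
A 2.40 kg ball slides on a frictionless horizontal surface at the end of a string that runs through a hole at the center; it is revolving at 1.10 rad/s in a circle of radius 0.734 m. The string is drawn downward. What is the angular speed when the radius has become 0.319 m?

ω₂ ≈ 5.82 rad/s

The constraining force is radial, so m r² ω about the center is conserved.
ω₂ = ω₁ (r₁/r₂)² = (1.10)(0.734/0.319)² = 5.824 rad/s.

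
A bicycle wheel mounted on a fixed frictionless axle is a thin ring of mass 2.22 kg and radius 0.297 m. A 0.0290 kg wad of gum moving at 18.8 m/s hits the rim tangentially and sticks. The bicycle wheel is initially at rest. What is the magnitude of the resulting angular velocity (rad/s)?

|ω_f| ≈ 0.816 rad/s

About the axle the impulsive forces during the collision are internal, so angular momentum about that axis is conserved.
I_p = (2.22)(0.297)² = 0.1958 kg·m². Taking the sense of the wad of gum's angular momentum as positive, L_{wad} = m v R = (0.0290)(18.8)(0.297) = 0.1619 kg·m²/s.
L_i = 0 + 0.1619 = 0.1619 kg·m²/s.
After sticking, I_f = I_p + m R² = 0.1958 + (0.0290)(0.297)² = 0.1984 kg·m².
ω_f = L_i / I_f = 0.1619 / 0.1984 = 0.8162 rad/s.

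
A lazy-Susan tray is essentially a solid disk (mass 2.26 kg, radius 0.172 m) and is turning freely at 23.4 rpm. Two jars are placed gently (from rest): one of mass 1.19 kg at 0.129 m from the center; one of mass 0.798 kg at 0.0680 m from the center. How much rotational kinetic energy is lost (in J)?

The added mass arrives with no angular momentum about the center, and any external torque about the center is negligible, so the system's angular momentum is conserved.
I_p = ½(2.26)(0.172)² = 0.03343 kg·m².
Added inertia Σmr² = (1.19)(0.129)² + (0.798)(0.0680)² = 0.02349 kg·m²; I_f = 0.03343 + 0.02349 = 0.05692 kg·m².
ω_f = I_p ω_i / I_f = (0.03343)(23.4) / 0.05692 = 13.74 rpm.
KE_i = ½(0.03343)(2.450 rad/s)² = 0.1004 J; KE_f = ½(0.05692)(1.439)² = 0.05894 J.

energy lost ≈ 0.0414 J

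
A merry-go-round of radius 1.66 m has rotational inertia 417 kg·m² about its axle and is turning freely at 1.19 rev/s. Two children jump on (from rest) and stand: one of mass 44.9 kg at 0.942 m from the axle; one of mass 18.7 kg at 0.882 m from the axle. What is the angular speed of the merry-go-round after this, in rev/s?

ω_f ≈ 1.05 rev/s

No external torque acts about the axle; L_before = L_after.
Added inertia Σmr² = (44.9)(0.942)² + (18.7)(0.882)² = 54.39 kg·m²; I_f = 417.0 + 54.39 = 471.4 kg·m².
ω_f = I_p ω_i / I_f = (417.0)(1.19) / 471.4 = 1.053 rev/s.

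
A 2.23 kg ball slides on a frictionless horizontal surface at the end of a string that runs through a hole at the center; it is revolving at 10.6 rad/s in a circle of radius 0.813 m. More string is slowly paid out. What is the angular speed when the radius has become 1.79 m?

The constraining force is radial, so m r² ω about the center is conserved.
ω₂ = ω₁ (r₁/r₂)² = (10.6)(0.813/1.79)² = 2.187 rad/s.

ω₂ ≈ 2.19 rad/s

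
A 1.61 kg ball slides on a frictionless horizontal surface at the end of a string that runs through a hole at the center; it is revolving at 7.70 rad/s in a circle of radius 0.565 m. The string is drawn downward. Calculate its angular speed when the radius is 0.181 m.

The constraining force is radial, so m r² ω about the center is conserved.
ω₂ = ω₁ (r₁/r₂)² = (7.70)(0.565/0.181)² = 75.03 rad/s.

ω₂ ≈ 75.0 rad/s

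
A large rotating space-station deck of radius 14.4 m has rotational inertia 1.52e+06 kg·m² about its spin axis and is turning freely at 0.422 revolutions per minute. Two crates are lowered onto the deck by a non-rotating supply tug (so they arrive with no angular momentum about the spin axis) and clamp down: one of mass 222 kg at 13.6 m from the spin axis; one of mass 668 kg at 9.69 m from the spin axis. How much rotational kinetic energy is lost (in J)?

energy lost ≈ 94.9 J

No external torque acts about the spin axis; L_before = L_after.
Added inertia Σmr² = (222)(13.6)² + (668)(9.69)² = 1.038e+05 kg·m²; I_f = 1.520e+06 + 1.038e+05 = 1.624e+06 kg·m².
ω_f = I_p ω_i / I_f = (1.520e+06)(0.422) / 1.624e+06 = 0.3950 rpm.
KE_i = ½(1.520e+06)(0.04419 rad/s)² = 1484 J; KE_f = ½(1.624e+06)(0.04137)² = 1389 J.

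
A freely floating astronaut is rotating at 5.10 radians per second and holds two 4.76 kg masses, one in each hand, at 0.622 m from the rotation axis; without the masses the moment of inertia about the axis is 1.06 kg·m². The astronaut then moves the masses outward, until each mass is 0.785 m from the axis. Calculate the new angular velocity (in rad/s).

With no external torque about the axis, L is conserved: I₁ω₁ = I₂ω₂.
I₁ = 1.06 + 2(4.76)(0.622)² = 4.743 kg·m²; I₂ = 1.06 + 2(4.76)(0.785)² = 6.926 kg·m².
ω₂ = I₁ω₁ / I₂ = (4.743)(5.10 rad/s) / (6.926) = 3.492 rad/s.

ω₂ ≈ 3.49 rad/s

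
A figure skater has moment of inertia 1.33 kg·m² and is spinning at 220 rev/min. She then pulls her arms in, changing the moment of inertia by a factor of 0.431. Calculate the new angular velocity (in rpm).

ω₂ ≈ 510 rpm

Angular momentum about the spin axis is conserved since the torque about it is zero.
I₂ = 0.431 × 1.33 = 0.5732 kg·m².
ω₂ = I₁ω₁ / I₂ = (1.330)(220 rpm) / (0.5732) = 510.4 rpm.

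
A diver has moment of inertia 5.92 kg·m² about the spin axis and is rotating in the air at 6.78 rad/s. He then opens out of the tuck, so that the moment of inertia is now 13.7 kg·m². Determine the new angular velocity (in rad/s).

ω₂ ≈ 2.93 rad/s

Angular momentum about the spin axis is conserved since the torque about it is zero.
ω₂ = I₁ω₁ / I₂ = (5.920)(6.78 rad/s) / (13.70) = 2.930 rad/s.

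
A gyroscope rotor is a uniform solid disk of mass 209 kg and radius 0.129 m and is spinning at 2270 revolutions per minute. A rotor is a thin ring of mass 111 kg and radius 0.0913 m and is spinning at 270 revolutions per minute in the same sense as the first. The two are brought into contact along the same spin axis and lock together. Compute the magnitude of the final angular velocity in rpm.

The coupling torques are internal; angular momentum about the shared axis is conserved.
Moments of inertia: I_A = ½(209)(0.129)² = 1.739 kg·m²; I_B = (111)(0.0913)² = 0.9253 kg·m².
Taking A's sense as positive: L = (1.739)(2270) + (0.9253)(270) = 4197 kg·m²·rpm.
Combined I = 1.739 + 0.9253 = 2.664 kg·m².
ω_f = L / I = 4197 / 2.664 = 1575 rpm.

|ω_f| ≈ 1580 rpm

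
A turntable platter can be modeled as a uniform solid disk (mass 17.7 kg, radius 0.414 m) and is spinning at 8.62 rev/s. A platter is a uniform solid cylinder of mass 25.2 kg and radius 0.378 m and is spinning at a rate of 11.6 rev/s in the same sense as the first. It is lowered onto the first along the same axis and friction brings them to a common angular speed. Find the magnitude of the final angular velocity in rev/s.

The coupling torques are internal; angular momentum about the shared axis is conserved.
Moments of inertia: I_A = ½(17.7)(0.414)² = 1.517 kg·m²; I_B = ½(25.2)(0.378)² = 1.800 kg·m².
Taking A's sense as positive: L = (1.517)(8.62) + (1.800)(11.6) = 33.96 kg·m²·rev/s.
Combined I = 1.517 + 1.800 = 3.317 kg·m².
ω_f = L / I = 33.96 / 3.317 = 10.24 rev/s.

|ω_f| ≈ 10.2 rev/s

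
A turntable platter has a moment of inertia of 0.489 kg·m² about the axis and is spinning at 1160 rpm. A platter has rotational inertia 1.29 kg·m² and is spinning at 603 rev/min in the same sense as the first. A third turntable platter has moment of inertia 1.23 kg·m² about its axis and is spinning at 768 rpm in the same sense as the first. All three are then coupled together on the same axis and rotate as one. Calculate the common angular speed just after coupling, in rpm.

|ω_f| ≈ 761 rpm

No external torque acts about the common axis, so total angular momentum is conserved.
Taking A's sense as positive: L = (0.4890)(1160) + (1.290)(603) + (1.230)(768) = 2290 kg·m²·rpm.
Combined I = 0.4890 + 1.290 + 1.230 = 3.009 kg·m².
ω_f = L / I = 2290 / 3.009 = 761.0 rpm.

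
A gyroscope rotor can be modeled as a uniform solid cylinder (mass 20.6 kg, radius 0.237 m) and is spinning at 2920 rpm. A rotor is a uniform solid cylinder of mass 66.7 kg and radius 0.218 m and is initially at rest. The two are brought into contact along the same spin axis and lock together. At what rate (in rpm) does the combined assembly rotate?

No external torque acts about the common axis, so total angular momentum is conserved.
Moments of inertia: I_A = ½(20.6)(0.237)² = 0.5785 kg·m²; I_B = ½(66.7)(0.218)² = 1.585 kg·m².
Taking A's sense as positive: L = (0.5785)(2920) = 1689 kg·m²·rpm.
Combined I = 0.5785 + 1.585 = 2.163 kg·m².
ω_f = L / I = 1689 / 2.163 = 780.8 rpm.

|ω_f| ≈ 781 rpm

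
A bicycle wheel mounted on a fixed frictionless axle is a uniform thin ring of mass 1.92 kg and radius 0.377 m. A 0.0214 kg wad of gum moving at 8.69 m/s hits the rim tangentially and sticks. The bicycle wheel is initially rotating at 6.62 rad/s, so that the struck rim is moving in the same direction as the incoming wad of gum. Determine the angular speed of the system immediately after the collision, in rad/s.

|ω_f| ≈ 6.80 rad/s

About the axle the impulsive forces during the collision are internal, so angular momentum about that axis is conserved.
I_p = (1.92)(0.377)² = 0.2729 kg·m². Taking the sense of the wad of gum's angular momentum as positive, L_{wad} = m v R = (0.0214)(8.69)(0.377) = 0.07011 kg·m²/s.
L_i = +I_p ω_p + m v R = +(0.2729)(6.62) + 0.07011 = 1.877 kg·m²/s.
After sticking, I_f = I_p + m R² = 0.2729 + (0.0214)(0.377)² = 0.2759 kg·m².
ω_f = L_i / I_f = 1.877 / 0.2759 = 6.801 rad/s.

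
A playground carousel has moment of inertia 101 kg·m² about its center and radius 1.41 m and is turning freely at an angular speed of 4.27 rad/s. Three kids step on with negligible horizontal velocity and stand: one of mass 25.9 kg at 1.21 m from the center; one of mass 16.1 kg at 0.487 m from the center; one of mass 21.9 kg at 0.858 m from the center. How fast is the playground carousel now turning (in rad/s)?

No external torque acts about the center; L_before = L_after.
Added inertia Σmr² = (25.9)(1.21)² + (16.1)(0.487)² + (21.9)(0.858)² = 57.86 kg·m²; I_f = 101.0 + 57.86 = 158.9 kg·m².
ω_f = I_p ω_i / I_f = (101.0)(4.27) / 158.9 = 2.715 rad/s.

ω_f ≈ 2.71 rad/s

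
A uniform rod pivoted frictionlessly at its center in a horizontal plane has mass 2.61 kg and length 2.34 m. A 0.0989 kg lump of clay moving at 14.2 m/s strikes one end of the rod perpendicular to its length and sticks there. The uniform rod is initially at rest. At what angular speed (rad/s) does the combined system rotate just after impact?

About the pivot the impulsive forces during the collision are internal, so angular momentum about that axis is conserved.
I_p = (1/12)(2.61)(2.34)² = 1.191 kg·m². Taking the sense of the lump of clay's angular momentum as positive, L_{lump} = m v R = (0.0989)(14.2)(2.34/2) = 1.643 kg·m²/s.
L_i = 0 + 1.643 = 1.643 kg·m²/s.
After sticking, I_f = I_p + m R² = 1.191 + (0.0989)(2.34/2)² = 1.326 kg·m².
ω_f = L_i / I_f = 1.643 / 1.326 = 1.239 rad/s.

|ω_f| ≈ 1.24 rad/s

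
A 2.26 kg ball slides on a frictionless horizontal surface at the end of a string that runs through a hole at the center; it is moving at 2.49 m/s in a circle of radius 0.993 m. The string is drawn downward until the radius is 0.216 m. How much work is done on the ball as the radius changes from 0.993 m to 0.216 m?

The only horizontal force on the mass is along the cord (radial), so it exerts no torque about the hole and angular momentum m v r is conserved.
v₂ = v₁ r₁ / r₂ = (2.49)(0.993) / (0.216) = 11.45 m/s.
W = ΔKE = ½m(v₂² − v₁²) = 141.1 J.

W ≈ 141 J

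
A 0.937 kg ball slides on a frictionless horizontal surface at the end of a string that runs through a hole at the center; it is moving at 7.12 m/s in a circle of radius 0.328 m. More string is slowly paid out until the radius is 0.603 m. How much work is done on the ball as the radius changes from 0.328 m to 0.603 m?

The only horizontal force on the mass is along the cord (radial), so it exerts no torque about the hole and angular momentum m v r is conserved.
v₂ = v₁ r₁ / r₂ = (7.12)(0.328) / (0.603) = 3.873 m/s.
W = ΔKE = ½m(v₂² − v₁²) = -16.72 J.

W ≈ -16.7 J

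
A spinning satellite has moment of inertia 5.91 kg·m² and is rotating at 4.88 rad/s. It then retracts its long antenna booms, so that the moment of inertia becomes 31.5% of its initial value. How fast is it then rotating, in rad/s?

ω₂ ≈ 15.5 rad/s

Angular momentum about the spin axis is conserved since the torque about it is zero.
I₂ = 0.315 × 5.91 = 1.862 kg·m².
ω₂ = I₁ω₁ / I₂ = (5.910)(4.88 rad/s) / (1.862) = 15.49 rad/s.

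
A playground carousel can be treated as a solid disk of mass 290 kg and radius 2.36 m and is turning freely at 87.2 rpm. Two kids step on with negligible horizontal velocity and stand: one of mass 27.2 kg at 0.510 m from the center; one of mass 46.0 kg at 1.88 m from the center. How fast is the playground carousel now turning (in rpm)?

ω_f ≈ 72.1 rpm

No external torque acts about the center; L_before = L_after.
I_p = ½(290)(2.36)² = 807.6 kg·m².
Added inertia Σmr² = (27.2)(0.510)² + (46.0)(1.88)² = 169.7 kg·m²; I_f = 807.6 + 169.7 = 977.2 kg·m².
ω_f = I_p ω_i / I_f = (807.6)(87.2) / 977.2 = 72.06 rpm.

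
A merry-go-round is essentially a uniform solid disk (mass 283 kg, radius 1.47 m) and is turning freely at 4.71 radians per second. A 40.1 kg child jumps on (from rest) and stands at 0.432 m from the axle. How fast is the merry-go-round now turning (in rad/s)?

The added mass arrives with no angular momentum about the axle, and any external torque about the axle is negligible, so the system's angular momentum is conserved.
I_p = ½(283)(1.47)² = 305.8 kg·m².
Added inertia Σmr² = (40.1)(0.432)² = 7.484 kg·m²; I_f = 305.8 + 7.484 = 313.3 kg·m².
ω_f = I_p ω_i / I_f = (305.8)(4.71) / 313.3 = 4.597 rad/s.

ω_f ≈ 4.60 rad/s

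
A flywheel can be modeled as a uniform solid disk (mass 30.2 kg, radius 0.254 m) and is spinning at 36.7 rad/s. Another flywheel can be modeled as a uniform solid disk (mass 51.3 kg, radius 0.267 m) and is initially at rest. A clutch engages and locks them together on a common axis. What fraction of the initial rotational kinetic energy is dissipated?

The coupling torques are internal; angular momentum about the shared axis is conserved.
Moments of inertia: I_A = ½(30.2)(0.254)² = 0.9742 kg·m²; I_B = ½(51.3)(0.267)² = 1.829 kg·m².
Taking A's sense as positive: L = (0.9742)(36.7) = 35.75 kg·m²·rad/s.
Combined I = 0.9742 + 1.829 = 2.803 kg·m².
ω_f = L / I = 35.75 / 2.803 = 12.76 rad/s.
KE_i = ½ΣIω² = 656.1 J; KE_f = ½(2.803)(12.76)² = 228.0 J.
Fraction dissipated = (KE_i − KE_f)/KE_i = 0.6524.

fraction ≈ 0.652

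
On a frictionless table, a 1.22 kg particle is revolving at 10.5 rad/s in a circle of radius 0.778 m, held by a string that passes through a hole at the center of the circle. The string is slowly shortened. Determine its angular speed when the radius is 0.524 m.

No torque about the axis ⇒ m r₁² ω₁ = m r₂² ω₂.
ω₂ = ω₁ (r₁/r₂)² = (10.5)(0.778/0.524)² = 23.15 rad/s.

ω₂ ≈ 23.1 rad/s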